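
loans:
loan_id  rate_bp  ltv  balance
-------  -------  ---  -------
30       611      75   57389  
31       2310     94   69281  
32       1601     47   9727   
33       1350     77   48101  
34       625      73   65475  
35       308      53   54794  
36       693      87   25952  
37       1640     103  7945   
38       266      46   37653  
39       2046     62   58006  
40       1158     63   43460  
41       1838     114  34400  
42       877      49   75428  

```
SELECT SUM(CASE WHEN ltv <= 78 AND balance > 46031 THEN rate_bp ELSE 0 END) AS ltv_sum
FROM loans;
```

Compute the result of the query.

loan_id=30: ✓ → 611
loan_id=31: ✗
loan_id=32: ✗
loan_id=33: ✓ → 1350
loan_id=34: ✓ → 625
loan_id=35: ✓ → 308
loan_id=36: ✗
loan_id=37: ✗
loan_id=38: ✗
loan_id=39: ✓ → 2046
loan_id=40: ✗
loan_id=41: ✗
loan_id=42: ✓ → 877
ltv_sum = 611 + 1350 + 625 + 308 + 2046 + 877 = 5817

5817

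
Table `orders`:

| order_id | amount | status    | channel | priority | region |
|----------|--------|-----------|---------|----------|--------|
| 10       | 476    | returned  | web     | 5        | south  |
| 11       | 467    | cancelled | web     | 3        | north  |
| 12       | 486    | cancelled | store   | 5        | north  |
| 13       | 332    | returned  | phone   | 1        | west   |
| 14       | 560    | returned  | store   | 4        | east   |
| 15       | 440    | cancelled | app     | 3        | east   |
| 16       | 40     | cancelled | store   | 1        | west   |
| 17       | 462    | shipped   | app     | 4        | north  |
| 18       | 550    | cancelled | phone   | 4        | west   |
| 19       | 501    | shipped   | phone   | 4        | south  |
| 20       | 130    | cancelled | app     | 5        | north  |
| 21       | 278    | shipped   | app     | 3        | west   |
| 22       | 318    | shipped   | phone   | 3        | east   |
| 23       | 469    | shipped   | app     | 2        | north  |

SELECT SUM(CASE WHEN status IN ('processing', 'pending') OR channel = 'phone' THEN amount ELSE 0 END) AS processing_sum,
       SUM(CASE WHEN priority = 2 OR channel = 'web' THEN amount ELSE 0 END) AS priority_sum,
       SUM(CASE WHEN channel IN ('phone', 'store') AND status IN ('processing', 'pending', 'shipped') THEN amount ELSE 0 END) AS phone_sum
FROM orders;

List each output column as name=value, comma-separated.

processing_sum=1701, priority_sum=1412, phone_sum=819

[processing_sum: status IN ('processing', 'pending') OR channel = 'phone']
order_id=10: ✗
order_id=11: ✗
order_id=12: ✗
order_id=13: ✓ → 332
order_id=14: ✗
order_id=15: ✗
order_id=16: ✗
order_id=17: ✗
order_id=18: ✓ → 550
order_id=19: ✓ → 501
order_id=20: ✗
order_id=21: ✗
order_id=22: ✓ → 318
order_id=23: ✗
processing_sum = 332 + 550 + 501 + 318 = 1701
—
[priority_sum: priority = 2 OR channel = 'web']
order_id=10: ✓ → 476
order_id=11: ✓ → 467
order_id=12: ✗
order_id=13: ✗
order_id=14: ✗
order_id=15: ✗
order_id=16: ✗
order_id=17: ✗
order_id=18: ✗
order_id=19: ✗
order_id=20: ✗
order_id=21: ✗
order_id=22: ✗
order_id=23: ✓ → 469
priority_sum = 476 + 467 + 469 = 1412
—
[phone_sum: channel IN ('phone', 'store') AND status IN ('processing', 'pending', 'shipped')]
order_id=10: ✗
order_id=11: ✗
order_id=12: ✗
order_id=13: ✗
order_id=14: ✗
order_id=15: ✗
order_id=16: ✗
order_id=17: ✗
order_id=18: ✗
order_id=19: ✓ → 501
order_id=20: ✗
order_id=21: ✗
order_id=22: ✓ → 318
order_id=23: ✗
phone_sum = 501 + 318 = 819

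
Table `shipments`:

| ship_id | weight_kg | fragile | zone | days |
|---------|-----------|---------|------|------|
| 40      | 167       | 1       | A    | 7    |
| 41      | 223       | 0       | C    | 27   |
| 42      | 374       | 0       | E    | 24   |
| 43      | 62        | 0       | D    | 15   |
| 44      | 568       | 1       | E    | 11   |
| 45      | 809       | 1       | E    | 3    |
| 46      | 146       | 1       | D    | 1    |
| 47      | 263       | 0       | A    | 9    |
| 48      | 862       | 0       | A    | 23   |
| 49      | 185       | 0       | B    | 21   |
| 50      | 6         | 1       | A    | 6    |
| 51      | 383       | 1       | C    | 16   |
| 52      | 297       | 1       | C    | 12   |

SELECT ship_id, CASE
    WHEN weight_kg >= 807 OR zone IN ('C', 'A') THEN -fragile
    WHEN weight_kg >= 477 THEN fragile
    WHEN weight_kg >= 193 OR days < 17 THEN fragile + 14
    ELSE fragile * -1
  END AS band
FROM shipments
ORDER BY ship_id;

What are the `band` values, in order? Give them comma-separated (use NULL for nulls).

ship_id=40: weight_kg >= 807 OR zone IN ('C', 'A') → -1
ship_id=41: weight_kg >= 807 OR zone IN ('C', 'A') → 0
ship_id=42: weight_kg >= 193 OR days < 17 → 14
ship_id=43: weight_kg >= 193 OR days < 17 → 14
ship_id=44: weight_kg >= 477 → 1
ship_id=45: weight_kg >= 807 OR zone IN ('C', 'A') → -1
ship_id=46: weight_kg >= 193 OR days < 17 → 15
ship_id=47: weight_kg >= 807 OR zone IN ('C', 'A') → 0
ship_id=48: weight_kg >= 807 OR zone IN ('C', 'A') → 0
ship_id=49: ELSE → 0
ship_id=50: weight_kg >= 807 OR zone IN ('C', 'A') → -1
ship_id=51: weight_kg >= 807 OR zone IN ('C', 'A') → -1
ship_id=52: weight_kg >= 807 OR zone IN ('C', 'A') → -1

-1, 0, 14, 14, 1, -1, 15, 0, 0, 0, -1, -1, -1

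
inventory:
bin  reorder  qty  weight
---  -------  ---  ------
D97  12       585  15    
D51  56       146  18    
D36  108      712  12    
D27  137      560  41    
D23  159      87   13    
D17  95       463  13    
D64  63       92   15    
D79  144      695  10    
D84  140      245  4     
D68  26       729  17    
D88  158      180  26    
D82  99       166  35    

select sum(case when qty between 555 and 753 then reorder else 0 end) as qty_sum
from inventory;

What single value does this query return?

bin=D97: ✓ → 12
bin=D51: ✗
bin=D36: ✓ → 108
bin=D27: ✓ → 137
bin=D23: ✗
bin=D17: ✗
bin=D64: ✗
bin=D79: ✓ → 144
bin=D84: ✗
bin=D68: ✓ → 26
bin=D88: ✗
bin=D82: ✗
qty_sum = 12 + 108 + 137 + 144 + 26 = 427

427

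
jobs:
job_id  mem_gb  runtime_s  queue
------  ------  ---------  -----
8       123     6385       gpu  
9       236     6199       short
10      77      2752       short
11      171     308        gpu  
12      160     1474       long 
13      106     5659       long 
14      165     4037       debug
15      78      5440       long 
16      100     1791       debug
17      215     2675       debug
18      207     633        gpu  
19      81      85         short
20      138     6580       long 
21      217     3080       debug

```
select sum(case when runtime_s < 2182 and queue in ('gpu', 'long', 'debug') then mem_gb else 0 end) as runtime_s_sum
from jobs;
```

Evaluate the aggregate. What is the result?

638

job_id=8: ✗
job_id=9: ✗
job_id=10: ✗
job_id=11: ✓ → 171
job_id=12: ✓ → 160
job_id=13: ✗
job_id=14: ✗
job_id=15: ✗
job_id=16: ✓ → 100
job_id=17: ✗
job_id=18: ✓ → 207
job_id=19: ✗
job_id=20: ✗
job_id=21: ✗
runtime_s_sum = 171 + 160 + 100 + 207 = 638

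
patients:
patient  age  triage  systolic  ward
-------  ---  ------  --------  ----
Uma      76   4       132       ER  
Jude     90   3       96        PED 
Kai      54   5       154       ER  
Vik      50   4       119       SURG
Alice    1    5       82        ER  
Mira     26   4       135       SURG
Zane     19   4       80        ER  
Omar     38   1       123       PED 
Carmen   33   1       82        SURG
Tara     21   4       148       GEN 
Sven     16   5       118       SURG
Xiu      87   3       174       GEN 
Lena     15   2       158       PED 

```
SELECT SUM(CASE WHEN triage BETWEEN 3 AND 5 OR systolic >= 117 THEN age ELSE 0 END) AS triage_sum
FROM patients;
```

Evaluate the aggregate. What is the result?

patient=Uma: ✓ → 76
patient=Jude: ✓ → 90
patient=Kai: ✓ → 54
patient=Vik: ✓ → 50
patient=Alice: ✓ → 1
patient=Mira: ✓ → 26
patient=Zane: ✓ → 19
patient=Omar: ✓ → 38
patient=Carmen: ✗
patient=Tara: ✓ → 21
patient=Sven: ✓ → 16
patient=Xiu: ✓ → 87
patient=Lena: ✓ → 15
triage_sum = 76 + 90 + 54 + 50 + 1 + 26 + 19 + 38 + 21 + 16 + 87 + 15 = 493

493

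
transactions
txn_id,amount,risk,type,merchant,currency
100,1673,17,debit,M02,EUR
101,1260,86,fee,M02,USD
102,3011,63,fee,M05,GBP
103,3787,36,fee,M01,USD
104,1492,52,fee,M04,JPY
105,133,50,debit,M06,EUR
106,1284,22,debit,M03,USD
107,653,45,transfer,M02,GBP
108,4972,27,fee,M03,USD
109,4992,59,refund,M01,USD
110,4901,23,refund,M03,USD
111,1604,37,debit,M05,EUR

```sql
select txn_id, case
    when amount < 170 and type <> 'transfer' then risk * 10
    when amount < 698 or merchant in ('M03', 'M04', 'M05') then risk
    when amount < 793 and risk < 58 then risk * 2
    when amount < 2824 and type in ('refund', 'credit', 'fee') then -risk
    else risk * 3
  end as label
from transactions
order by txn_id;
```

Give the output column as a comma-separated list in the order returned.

51, -86, 63, 108, 52, 500, 22, 45, 27, 177, 23, 37

txn_id=100: ELSE → 51
txn_id=101: amount < 2824 and type in ('refund', 'credit', 'fee') → -86
txn_id=102: amount < 698 or merchant in ('M03', 'M04', 'M05') → 63
txn_id=103: ELSE → 108
txn_id=104: amount < 698 or merchant in ('M03', 'M04', 'M05') → 52
txn_id=105: amount < 170 and type <> 'transfer' → 500
txn_id=106: amount < 698 or merchant in ('M03', 'M04', 'M05') → 22
txn_id=107: amount < 698 or merchant in ('M03', 'M04', 'M05') → 45
txn_id=108: amount < 698 or merchant in ('M03', 'M04', 'M05') → 27
txn_id=109: ELSE → 177
txn_id=110: amount < 698 or merchant in ('M03', 'M04', 'M05') → 23
txn_id=111: amount < 698 or merchant in ('M03', 'M04', 'M05') → 37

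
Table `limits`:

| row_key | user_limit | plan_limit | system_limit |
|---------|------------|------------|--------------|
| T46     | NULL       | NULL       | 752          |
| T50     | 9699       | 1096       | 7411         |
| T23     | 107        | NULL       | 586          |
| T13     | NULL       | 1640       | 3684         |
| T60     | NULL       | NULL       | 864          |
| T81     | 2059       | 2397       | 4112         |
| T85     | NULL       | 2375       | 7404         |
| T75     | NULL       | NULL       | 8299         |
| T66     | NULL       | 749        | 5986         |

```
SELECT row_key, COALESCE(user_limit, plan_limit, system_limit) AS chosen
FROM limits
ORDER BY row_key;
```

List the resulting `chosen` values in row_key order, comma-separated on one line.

1640, 107, 752, 9699, 864, 749, 8299, 2059, 2375

row_key=T13: user_limit=NULL, plan_limit=1640 → 1640
row_key=T23: user_limit=107 → 107
row_key=T46: user_limit=NULL, plan_limit=NULL, system_limit=752 → 752
row_key=T50: user_limit=9699 → 9699
row_key=T60: user_limit=NULL, plan_limit=NULL, system_limit=864 → 864
row_key=T66: user_limit=NULL, plan_limit=749 → 749
row_key=T75: user_limit=NULL, plan_limit=NULL, system_limit=8299 → 8299
row_key=T81: user_limit=2059 → 2059
row_key=T85: user_limit=NULL, plan_limit=2375 → 2375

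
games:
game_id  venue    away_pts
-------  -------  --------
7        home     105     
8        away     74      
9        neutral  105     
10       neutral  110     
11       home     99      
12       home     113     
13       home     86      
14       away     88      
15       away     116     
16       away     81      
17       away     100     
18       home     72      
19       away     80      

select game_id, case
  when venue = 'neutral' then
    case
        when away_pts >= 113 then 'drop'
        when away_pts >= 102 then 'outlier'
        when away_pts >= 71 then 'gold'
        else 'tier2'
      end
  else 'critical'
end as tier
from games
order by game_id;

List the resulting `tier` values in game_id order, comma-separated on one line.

critical, critical, outlier, outlier, critical, critical, critical, critical, critical, critical, critical, critical, critical

game_id=7: venue='home' → outer ELSE → critical
game_id=8: venue='away' → outer ELSE → critical
game_id=9: venue='neutral' → inner[away_pts >= 102] → outlier
game_id=10: venue='neutral' → inner[away_pts >= 102] → outlier
game_id=11: venue='home' → outer ELSE → critical
game_id=12: venue='home' → outer ELSE → critical
game_id=13: venue='home' → outer ELSE → critical
game_id=14: venue='away' → outer ELSE → critical
game_id=15: venue='away' → outer ELSE → critical
game_id=16: venue='away' → outer ELSE → critical
game_id=17: venue='away' → outer ELSE → critical
game_id=18: venue='home' → outer ELSE → critical
game_id=19: venue='away' → outer ELSE → critical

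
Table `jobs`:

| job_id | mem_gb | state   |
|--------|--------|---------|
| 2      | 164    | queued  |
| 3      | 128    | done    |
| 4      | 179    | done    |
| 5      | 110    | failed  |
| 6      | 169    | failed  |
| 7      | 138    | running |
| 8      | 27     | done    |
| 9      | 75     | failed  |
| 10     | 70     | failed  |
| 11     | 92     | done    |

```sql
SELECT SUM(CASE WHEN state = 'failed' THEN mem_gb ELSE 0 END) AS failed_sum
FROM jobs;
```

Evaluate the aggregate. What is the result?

job_id=2: ✗
job_id=3: ✗
job_id=4: ✗
job_id=5: ✓ → 110
job_id=6: ✓ → 169
job_id=7: ✗
job_id=8: ✗
job_id=9: ✓ → 75
job_id=10: ✓ → 70
job_id=11: ✗
failed_sum = 110 + 169 + 75 + 70 = 424

424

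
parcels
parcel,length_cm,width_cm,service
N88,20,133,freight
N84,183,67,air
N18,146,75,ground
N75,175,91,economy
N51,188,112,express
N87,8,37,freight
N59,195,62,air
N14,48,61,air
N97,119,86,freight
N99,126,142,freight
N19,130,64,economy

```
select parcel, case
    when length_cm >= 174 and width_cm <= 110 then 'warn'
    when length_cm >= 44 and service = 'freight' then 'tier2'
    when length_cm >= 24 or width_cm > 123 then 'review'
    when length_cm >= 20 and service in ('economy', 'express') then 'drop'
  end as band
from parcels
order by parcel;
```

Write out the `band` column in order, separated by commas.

parcel=N14: length_cm >= 24 or width_cm > 123 → review
parcel=N18: length_cm >= 24 or width_cm > 123 → review
parcel=N19: length_cm >= 24 or width_cm > 123 → review
parcel=N51: length_cm >= 24 or width_cm > 123 → review
parcel=N59: length_cm >= 174 and width_cm <= 110 → warn
parcel=N75: length_cm >= 174 and width_cm <= 110 → warn
parcel=N84: length_cm >= 174 and width_cm <= 110 → warn
parcel=N87: (no match → NULL) → NULL
parcel=N88: length_cm >= 24 or width_cm > 123 → review
parcel=N97: length_cm >= 44 and service = 'freight' → tier2
parcel=N99: length_cm >= 44 and service = 'freight' → tier2

review, review, review, review, warn, warn, warn, NULL, review, tier2, tier2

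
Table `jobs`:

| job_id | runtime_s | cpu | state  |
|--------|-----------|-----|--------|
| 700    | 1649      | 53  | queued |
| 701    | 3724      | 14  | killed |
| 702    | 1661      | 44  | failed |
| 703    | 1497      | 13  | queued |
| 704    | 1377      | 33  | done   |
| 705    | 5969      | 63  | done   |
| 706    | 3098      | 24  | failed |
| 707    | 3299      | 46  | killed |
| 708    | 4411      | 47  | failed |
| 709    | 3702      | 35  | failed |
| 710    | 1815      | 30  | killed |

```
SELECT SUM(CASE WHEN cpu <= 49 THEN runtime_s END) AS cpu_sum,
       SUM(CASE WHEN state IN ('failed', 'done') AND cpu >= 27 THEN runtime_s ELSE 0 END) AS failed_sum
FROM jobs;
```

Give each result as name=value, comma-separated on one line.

[cpu_sum: cpu <= 49]
job_id=700: ✗
job_id=701: ✓ → 3724
job_id=702: ✓ → 1661
job_id=703: ✓ → 1497
job_id=704: ✓ → 1377
job_id=705: ✗
job_id=706: ✓ → 3098
job_id=707: ✓ → 3299
job_id=708: ✓ → 4411
job_id=709: ✓ → 3702
job_id=710: ✓ → 1815
cpu_sum = 3724 + 1661 + 1497 + 1377 + 3098 + 3299 + 4411 + 3702 + 1815 = 24584
—
[failed_sum: state IN ('failed', 'done') AND cpu >= 27]
job_id=700: ✗
job_id=701: ✗
job_id=702: ✓ → 1661
job_id=703: ✗
job_id=704: ✓ → 1377
job_id=705: ✓ → 5969
job_id=706: ✗
job_id=707: ✗
job_id=708: ✓ → 4411
job_id=709: ✓ → 3702
job_id=710: ✗
failed_sum = 1661 + 1377 + 5969 + 4411 + 3702 = 17120

cpu_sum=24584, failed_sum=17120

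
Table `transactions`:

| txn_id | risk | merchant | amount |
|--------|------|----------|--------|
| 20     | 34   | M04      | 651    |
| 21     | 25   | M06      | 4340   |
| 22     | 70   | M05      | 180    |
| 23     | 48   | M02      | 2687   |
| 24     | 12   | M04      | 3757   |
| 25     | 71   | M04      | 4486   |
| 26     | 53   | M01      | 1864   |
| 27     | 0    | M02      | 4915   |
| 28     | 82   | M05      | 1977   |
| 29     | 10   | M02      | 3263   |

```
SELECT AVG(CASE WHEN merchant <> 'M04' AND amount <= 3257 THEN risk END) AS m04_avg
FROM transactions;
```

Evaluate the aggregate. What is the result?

63.25

txn_id=20: ✗
txn_id=21: ✗
txn_id=22: ✓ → 70
txn_id=23: ✓ → 48
txn_id=24: ✗
txn_id=25: ✗
txn_id=26: ✓ → 53
txn_id=27: ✗
txn_id=28: ✓ → 82
txn_id=29: ✗
m04_avg = (70 + 48 + 53 + 82) / 4 = 63.25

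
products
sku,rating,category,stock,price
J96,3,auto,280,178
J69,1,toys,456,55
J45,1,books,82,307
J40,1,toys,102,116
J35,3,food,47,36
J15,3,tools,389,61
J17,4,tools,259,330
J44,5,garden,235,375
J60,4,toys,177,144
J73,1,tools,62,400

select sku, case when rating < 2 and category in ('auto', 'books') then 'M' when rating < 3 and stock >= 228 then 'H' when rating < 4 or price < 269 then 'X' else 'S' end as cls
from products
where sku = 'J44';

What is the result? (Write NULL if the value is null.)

sku = J44: rating=5, category=garden, stock=235, price=375.
rating < 2 and category in ('auto', 'books') → false
rating < 3 and stock >= 228 → false
rating < 4 or price < 269 → false
No prior WHEN matched → ELSE → S

S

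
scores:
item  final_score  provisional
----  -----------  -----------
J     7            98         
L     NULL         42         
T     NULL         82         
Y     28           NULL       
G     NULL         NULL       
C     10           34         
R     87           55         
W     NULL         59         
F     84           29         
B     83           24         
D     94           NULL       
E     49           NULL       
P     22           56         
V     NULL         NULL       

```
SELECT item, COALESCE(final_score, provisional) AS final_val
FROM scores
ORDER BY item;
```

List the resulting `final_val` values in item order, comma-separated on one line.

item=B: final_score=83 → 83
item=C: final_score=10 → 10
item=D: final_score=94 → 94
item=E: final_score=49 → 49
item=F: final_score=84 → 84
item=G: final_score=NULL, provisional=NULL (all NULL) → NULL
item=J: final_score=7 → 7
item=L: final_score=NULL, provisional=42 → 42
item=P: final_score=22 → 22
item=R: final_score=87 → 87
item=T: final_score=NULL, provisional=82 → 82
item=V: final_score=NULL, provisional=NULL (all NULL) → NULL
item=W: final_score=NULL, provisional=59 → 59
item=Y: final_score=28 → 28

83, 10, 94, 49, 84, NULL, 7, 42, 22, 87, 82, NULL, 59, 28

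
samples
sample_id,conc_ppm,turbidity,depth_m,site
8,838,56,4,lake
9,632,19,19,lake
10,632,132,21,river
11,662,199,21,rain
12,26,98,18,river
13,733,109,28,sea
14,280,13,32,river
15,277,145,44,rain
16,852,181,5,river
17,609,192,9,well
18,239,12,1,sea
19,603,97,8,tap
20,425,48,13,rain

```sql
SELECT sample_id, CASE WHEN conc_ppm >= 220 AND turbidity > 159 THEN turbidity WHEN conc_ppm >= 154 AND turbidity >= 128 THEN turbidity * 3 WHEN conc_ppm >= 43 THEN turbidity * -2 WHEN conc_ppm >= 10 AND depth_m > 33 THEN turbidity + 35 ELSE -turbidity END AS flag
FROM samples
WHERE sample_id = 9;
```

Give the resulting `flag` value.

-38

sample_id = 9: conc_ppm=632, turbidity=19, depth_m=19, site=lake.
conc_ppm >= 220 AND turbidity > 159 → false
conc_ppm >= 154 AND turbidity >= 128 → false
conc_ppm >= 43 → true → -38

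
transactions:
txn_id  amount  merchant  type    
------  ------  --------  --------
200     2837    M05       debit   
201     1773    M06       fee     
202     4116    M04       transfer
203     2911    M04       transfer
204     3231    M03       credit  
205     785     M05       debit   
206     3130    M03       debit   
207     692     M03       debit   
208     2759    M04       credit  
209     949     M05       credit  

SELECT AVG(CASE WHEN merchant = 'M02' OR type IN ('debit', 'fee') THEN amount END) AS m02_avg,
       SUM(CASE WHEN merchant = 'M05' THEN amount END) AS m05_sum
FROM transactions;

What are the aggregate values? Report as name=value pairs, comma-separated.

m02_avg=1843.4, m05_sum=4571

[m02_avg: merchant = 'M02' OR type IN ('debit', 'fee')]
txn_id=200: ✓ → 2837
txn_id=201: ✓ → 1773
txn_id=202: ✗
txn_id=203: ✗
txn_id=204: ✗
txn_id=205: ✓ → 785
txn_id=206: ✓ → 3130
txn_id=207: ✓ → 692
txn_id=208: ✗
txn_id=209: ✗
m02_avg = (2837 + 1773 + 785 + 3130 + 692) / 5 = 1843.4
—
[m05_sum: merchant = 'M05']
txn_id=200: ✓ → 2837
txn_id=201: ✗
txn_id=202: ✗
txn_id=203: ✗
txn_id=204: ✗
txn_id=205: ✓ → 785
txn_id=206: ✗
txn_id=207: ✗
txn_id=208: ✗
txn_id=209: ✓ → 949
m05_sum = 2837 + 785 + 949 = 4571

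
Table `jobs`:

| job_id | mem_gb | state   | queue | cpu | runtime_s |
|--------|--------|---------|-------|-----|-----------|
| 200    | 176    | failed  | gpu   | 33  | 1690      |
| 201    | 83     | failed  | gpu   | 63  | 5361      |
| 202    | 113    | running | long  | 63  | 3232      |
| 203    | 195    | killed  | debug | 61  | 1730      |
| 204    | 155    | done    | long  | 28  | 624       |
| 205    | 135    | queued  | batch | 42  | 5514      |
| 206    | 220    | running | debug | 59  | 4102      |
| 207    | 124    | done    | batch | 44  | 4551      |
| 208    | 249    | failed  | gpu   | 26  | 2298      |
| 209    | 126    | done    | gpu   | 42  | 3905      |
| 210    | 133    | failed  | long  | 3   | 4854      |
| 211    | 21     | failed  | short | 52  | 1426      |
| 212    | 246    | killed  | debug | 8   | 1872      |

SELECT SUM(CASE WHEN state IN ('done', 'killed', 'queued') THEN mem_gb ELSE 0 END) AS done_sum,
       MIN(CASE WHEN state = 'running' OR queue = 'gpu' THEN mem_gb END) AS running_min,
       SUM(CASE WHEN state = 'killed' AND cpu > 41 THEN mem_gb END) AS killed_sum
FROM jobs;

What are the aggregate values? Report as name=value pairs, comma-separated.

[done_sum: state IN ('done', 'killed', 'queued')]
job_id=200: ✗
job_id=201: ✗
job_id=202: ✗
job_id=203: ✓ → 195
job_id=204: ✓ → 155
job_id=205: ✓ → 135
job_id=206: ✗
job_id=207: ✓ → 124
job_id=208: ✗
job_id=209: ✓ → 126
job_id=210: ✗
job_id=211: ✗
job_id=212: ✓ → 246
done_sum = 195 + 155 + 135 + 124 + 126 + 246 = 981
—
[running_min: state = 'running' OR queue = 'gpu']
job_id=200: ✓ → 176
job_id=201: ✓ → 83
job_id=202: ✓ → 113
job_id=203: ✗
job_id=204: ✗
job_id=205: ✗
job_id=206: ✓ → 220
job_id=207: ✗
job_id=208: ✓ → 249
job_id=209: ✓ → 126
job_id=210: ✗
job_id=211: ✗
job_id=212: ✗
running_min = MIN(176, 83, 113, 220, 249, 126) = 83
—
[killed_sum: state = 'killed' AND cpu > 41]
job_id=200: ✗
job_id=201: ✗
job_id=202: ✗
job_id=203: ✓ → 195
job_id=204: ✗
job_id=205: ✗
job_id=206: ✗
job_id=207: ✗
job_id=208: ✗
job_id=209: ✗
job_id=210: ✗
job_id=211: ✗
job_id=212: ✗
killed_sum = 195

done_sum=981, running_min=83, killed_sum=195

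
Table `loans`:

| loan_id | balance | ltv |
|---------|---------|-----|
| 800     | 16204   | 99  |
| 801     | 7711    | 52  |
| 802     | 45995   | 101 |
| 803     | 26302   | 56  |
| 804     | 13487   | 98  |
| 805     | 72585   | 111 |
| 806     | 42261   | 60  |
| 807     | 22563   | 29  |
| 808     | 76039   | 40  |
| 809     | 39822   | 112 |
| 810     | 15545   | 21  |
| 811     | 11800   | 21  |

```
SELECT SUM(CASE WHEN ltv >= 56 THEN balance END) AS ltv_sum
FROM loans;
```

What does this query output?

256656

loan_id=800: ✓ → 16204
loan_id=801: ✗
loan_id=802: ✓ → 45995
loan_id=803: ✓ → 26302
loan_id=804: ✓ → 13487
loan_id=805: ✓ → 72585
loan_id=806: ✓ → 42261
loan_id=807: ✗
loan_id=808: ✗
loan_id=809: ✓ → 39822
loan_id=810: ✗
loan_id=811: ✗
ltv_sum = 16204 + 45995 + 26302 + 13487 + 72585 + 42261 + 39822 = 256656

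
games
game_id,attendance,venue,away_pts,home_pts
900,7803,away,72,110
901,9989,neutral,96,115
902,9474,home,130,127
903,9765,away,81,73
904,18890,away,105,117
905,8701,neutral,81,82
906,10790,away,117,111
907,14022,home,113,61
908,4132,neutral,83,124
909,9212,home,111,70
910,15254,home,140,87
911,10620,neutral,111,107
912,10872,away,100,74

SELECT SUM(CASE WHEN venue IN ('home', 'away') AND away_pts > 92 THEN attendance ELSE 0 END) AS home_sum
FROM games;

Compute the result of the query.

game_id=900: ✗
game_id=901: ✗
game_id=902: ✓ → 9474
game_id=903: ✗
game_id=904: ✓ → 18890
game_id=905: ✗
game_id=906: ✓ → 10790
game_id=907: ✓ → 14022
game_id=908: ✗
game_id=909: ✓ → 9212
game_id=910: ✓ → 15254
game_id=911: ✗
game_id=912: ✓ → 10872
home_sum = 9474 + 18890 + 10790 + 14022 + 9212 + 15254 + 10872 = 88514

88514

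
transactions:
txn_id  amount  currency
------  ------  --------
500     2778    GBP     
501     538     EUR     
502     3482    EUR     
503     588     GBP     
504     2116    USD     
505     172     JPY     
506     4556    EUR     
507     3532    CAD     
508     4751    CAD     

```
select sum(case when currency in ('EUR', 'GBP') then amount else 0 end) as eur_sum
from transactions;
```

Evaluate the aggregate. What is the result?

txn_id=500: ✓ → 2778
txn_id=501: ✓ → 538
txn_id=502: ✓ → 3482
txn_id=503: ✓ → 588
txn_id=504: ✗
txn_id=505: ✗
txn_id=506: ✓ → 4556
txn_id=507: ✗
txn_id=508: ✗
eur_sum = 2778 + 538 + 3482 + 588 + 4556 = 11942

11942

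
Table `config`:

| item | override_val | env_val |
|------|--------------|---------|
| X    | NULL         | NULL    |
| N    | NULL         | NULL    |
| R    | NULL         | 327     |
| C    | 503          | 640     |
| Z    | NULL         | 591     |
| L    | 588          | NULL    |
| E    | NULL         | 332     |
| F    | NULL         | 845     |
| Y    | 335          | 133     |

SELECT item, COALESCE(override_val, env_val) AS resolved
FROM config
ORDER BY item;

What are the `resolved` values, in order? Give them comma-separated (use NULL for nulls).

item=C: override_val=503 → 503
item=E: override_val=NULL, env_val=332 → 332
item=F: override_val=NULL, env_val=845 → 845
item=L: override_val=588 → 588
item=N: override_val=NULL, env_val=NULL (all NULL) → NULL
item=R: override_val=NULL, env_val=327 → 327
item=X: override_val=NULL, env_val=NULL (all NULL) → NULL
item=Y: override_val=335 → 335
item=Z: override_val=NULL, env_val=591 → 591

503, 332, 845, 588, NULL, 327, NULL, 335, 591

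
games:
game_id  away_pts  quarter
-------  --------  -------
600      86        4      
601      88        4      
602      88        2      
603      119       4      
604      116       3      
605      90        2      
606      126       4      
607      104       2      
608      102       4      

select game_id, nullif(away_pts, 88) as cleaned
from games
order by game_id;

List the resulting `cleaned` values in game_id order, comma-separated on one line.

game_id=600: away_pts=86 vs 88: differ → 86
game_id=601: away_pts=88 vs 88: equal → NULL
game_id=602: away_pts=88 vs 88: equal → NULL
game_id=603: away_pts=119 vs 88: differ → 119
game_id=604: away_pts=116 vs 88: differ → 116
game_id=605: away_pts=90 vs 88: differ → 90
game_id=606: away_pts=126 vs 88: differ → 126
game_id=607: away_pts=104 vs 88: differ → 104
game_id=608: away_pts=102 vs 88: differ → 102

86, NULL, NULL, 119, 116, 90, 126, 104, 102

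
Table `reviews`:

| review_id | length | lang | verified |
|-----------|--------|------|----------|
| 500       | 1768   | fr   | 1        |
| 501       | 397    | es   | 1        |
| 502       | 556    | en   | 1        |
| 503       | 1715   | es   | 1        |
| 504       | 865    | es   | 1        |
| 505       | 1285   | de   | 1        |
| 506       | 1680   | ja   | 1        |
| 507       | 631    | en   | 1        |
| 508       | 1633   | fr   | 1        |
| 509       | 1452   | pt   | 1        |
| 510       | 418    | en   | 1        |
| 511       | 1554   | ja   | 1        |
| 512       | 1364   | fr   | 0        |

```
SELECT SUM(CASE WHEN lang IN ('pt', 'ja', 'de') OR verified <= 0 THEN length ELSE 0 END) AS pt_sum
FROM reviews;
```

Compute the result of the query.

review_id=500: ✗
review_id=501: ✗
review_id=502: ✗
review_id=503: ✗
review_id=504: ✗
review_id=505: ✓ → 1285
review_id=506: ✓ → 1680
review_id=507: ✗
review_id=508: ✗
review_id=509: ✓ → 1452
review_id=510: ✗
review_id=511: ✓ → 1554
review_id=512: ✓ → 1364
pt_sum = 1285 + 1680 + 1452 + 1554 + 1364 = 7335

7335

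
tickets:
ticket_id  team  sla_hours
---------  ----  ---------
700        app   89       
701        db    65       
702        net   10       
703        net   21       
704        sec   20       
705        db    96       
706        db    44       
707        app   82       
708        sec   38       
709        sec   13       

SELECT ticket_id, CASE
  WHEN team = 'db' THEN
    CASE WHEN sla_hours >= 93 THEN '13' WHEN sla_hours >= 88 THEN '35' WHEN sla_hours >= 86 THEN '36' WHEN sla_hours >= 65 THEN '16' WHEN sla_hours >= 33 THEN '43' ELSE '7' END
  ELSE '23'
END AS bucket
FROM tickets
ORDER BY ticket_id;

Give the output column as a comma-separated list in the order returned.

23, 16, 23, 23, 23, 13, 43, 23, 23, 23

ticket_id=700: team='app' → outer ELSE → 23
ticket_id=701: team='db' → inner[sla_hours >= 65] → 16
ticket_id=702: team='net' → outer ELSE → 23
ticket_id=703: team='net' → outer ELSE → 23
ticket_id=704: team='sec' → outer ELSE → 23
ticket_id=705: team='db' → inner[sla_hours >= 93] → 13
ticket_id=706: team='db' → inner[sla_hours >= 33] → 43
ticket_id=707: team='app' → outer ELSE → 23
ticket_id=708: team='sec' → outer ELSE → 23
ticket_id=709: team='sec' → outer ELSE → 23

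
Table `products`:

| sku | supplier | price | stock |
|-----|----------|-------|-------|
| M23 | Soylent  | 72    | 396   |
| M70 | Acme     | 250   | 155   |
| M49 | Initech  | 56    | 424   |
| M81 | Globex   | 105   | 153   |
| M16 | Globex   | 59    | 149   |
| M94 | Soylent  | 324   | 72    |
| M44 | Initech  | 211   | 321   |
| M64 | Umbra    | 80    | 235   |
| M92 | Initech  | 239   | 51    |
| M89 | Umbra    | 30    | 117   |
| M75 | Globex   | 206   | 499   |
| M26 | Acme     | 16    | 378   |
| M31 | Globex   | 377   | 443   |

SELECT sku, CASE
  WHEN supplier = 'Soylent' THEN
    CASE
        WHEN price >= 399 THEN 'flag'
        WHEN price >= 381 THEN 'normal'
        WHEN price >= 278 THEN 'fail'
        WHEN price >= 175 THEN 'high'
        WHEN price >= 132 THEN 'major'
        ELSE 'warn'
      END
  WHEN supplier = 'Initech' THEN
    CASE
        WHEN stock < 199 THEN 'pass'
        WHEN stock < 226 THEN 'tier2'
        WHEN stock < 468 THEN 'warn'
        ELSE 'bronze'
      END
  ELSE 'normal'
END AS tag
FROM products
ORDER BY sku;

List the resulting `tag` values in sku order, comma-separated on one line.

sku=M16: supplier='Globex' → outer ELSE → normal
sku=M23: supplier='Soylent' → inner[ELSE] → warn
sku=M26: supplier='Acme' → outer ELSE → normal
sku=M31: supplier='Globex' → outer ELSE → normal
sku=M44: supplier='Initech' → inner[stock < 468] → warn
sku=M49: supplier='Initech' → inner[stock < 468] → warn
sku=M64: supplier='Umbra' → outer ELSE → normal
sku=M70: supplier='Acme' → outer ELSE → normal
sku=M75: supplier='Globex' → outer ELSE → normal
sku=M81: supplier='Globex' → outer ELSE → normal
sku=M89: supplier='Umbra' → outer ELSE → normal
sku=M92: supplier='Initech' → inner[stock < 199] → pass
sku=M94: supplier='Soylent' → inner[price >= 278] → fail

normal, warn, normal, normal, warn, warn, normal, normal, normal, normal, normal, pass, fail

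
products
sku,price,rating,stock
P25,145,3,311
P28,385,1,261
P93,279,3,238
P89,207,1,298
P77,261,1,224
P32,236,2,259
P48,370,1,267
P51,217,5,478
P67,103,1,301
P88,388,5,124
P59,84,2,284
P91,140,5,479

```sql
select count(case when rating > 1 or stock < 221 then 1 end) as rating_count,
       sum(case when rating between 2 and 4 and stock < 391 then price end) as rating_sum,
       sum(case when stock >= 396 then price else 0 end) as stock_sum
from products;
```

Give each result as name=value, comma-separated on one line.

[rating_count: rating > 1 or stock < 221]
sku=P25: ✓ → 1
sku=P28: ✗
sku=P93: ✓ → 1
sku=P89: ✗
sku=P77: ✗
sku=P32: ✓ → 1
sku=P48: ✗
sku=P51: ✓ → 1
sku=P67: ✗
sku=P88: ✓ → 1
sku=P59: ✓ → 1
sku=P91: ✓ → 1
rating_count = COUNT(1, 1, 1, 1, 1, 1, 1) = 7
—
[rating_sum: rating between 2 and 4 and stock < 391]
sku=P25: ✓ → 145
sku=P28: ✗
sku=P93: ✓ → 279
sku=P89: ✗
sku=P77: ✗
sku=P32: ✓ → 236
sku=P48: ✗
sku=P51: ✗
sku=P67: ✗
sku=P88: ✗
sku=P59: ✓ → 84
sku=P91: ✗
rating_sum = 145 + 279 + 236 + 84 = 744
—
[stock_sum: stock >= 396]
sku=P25: ✗
sku=P28: ✗
sku=P93: ✗
sku=P89: ✗
sku=P77: ✗
sku=P32: ✗
sku=P48: ✗
sku=P51: ✓ → 217
sku=P67: ✗
sku=P88: ✗
sku=P59: ✗
sku=P91: ✓ → 140
stock_sum = 217 + 140 = 357

rating_count=7, rating_sum=744, stock_sum=357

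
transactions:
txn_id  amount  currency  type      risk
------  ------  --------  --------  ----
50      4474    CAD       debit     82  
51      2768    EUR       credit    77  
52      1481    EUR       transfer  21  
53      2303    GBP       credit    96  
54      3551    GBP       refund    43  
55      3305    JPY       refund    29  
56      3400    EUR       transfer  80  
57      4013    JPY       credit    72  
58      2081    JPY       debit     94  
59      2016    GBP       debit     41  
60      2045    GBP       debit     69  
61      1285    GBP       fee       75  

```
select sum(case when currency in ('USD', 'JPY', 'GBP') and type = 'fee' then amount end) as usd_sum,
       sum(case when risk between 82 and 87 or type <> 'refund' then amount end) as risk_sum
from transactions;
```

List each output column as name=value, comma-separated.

[usd_sum: currency in ('USD', 'JPY', 'GBP') and type = 'fee']
txn_id=50: ✗
txn_id=51: ✗
txn_id=52: ✗
txn_id=53: ✗
txn_id=54: ✗
txn_id=55: ✗
txn_id=56: ✗
txn_id=57: ✗
txn_id=58: ✗
txn_id=59: ✗
txn_id=60: ✗
txn_id=61: ✓ → 1285
usd_sum = 1285
—
[risk_sum: risk between 82 and 87 or type <> 'refund']
txn_id=50: ✓ → 4474
txn_id=51: ✓ → 2768
txn_id=52: ✓ → 1481
txn_id=53: ✓ → 2303
txn_id=54: ✗
txn_id=55: ✗
txn_id=56: ✓ → 3400
txn_id=57: ✓ → 4013
txn_id=58: ✓ → 2081
txn_id=59: ✓ → 2016
txn_id=60: ✓ → 2045
txn_id=61: ✓ → 1285
risk_sum = 4474 + 2768 + 1481 + 2303 + 3400 + 4013 + 2081 + 2016 + 2045 + 1285 = 25866

usd_sum=1285, risk_sum=25866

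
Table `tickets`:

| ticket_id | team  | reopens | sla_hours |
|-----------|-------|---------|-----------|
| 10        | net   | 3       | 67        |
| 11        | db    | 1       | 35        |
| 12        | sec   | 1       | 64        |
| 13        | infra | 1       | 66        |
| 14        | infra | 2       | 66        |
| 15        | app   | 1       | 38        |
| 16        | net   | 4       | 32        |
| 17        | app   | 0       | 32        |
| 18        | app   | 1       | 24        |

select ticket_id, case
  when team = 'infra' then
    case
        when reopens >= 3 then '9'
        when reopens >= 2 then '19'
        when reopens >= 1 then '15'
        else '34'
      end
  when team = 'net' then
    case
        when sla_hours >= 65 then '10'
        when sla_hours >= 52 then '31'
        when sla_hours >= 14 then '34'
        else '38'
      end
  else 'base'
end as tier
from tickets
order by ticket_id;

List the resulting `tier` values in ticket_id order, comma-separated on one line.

10, base, base, 15, 19, base, 34, base, base

ticket_id=10: team='net' → inner[sla_hours >= 65] → 10
ticket_id=11: team='db' → outer ELSE → base
ticket_id=12: team='sec' → outer ELSE → base
ticket_id=13: team='infra' → inner[reopens >= 1] → 15
ticket_id=14: team='infra' → inner[reopens >= 2] → 19
ticket_id=15: team='app' → outer ELSE → base
ticket_id=16: team='net' → inner[sla_hours >= 14] → 34
ticket_id=17: team='app' → outer ELSE → base
ticket_id=18: team='app' → outer ELSE → base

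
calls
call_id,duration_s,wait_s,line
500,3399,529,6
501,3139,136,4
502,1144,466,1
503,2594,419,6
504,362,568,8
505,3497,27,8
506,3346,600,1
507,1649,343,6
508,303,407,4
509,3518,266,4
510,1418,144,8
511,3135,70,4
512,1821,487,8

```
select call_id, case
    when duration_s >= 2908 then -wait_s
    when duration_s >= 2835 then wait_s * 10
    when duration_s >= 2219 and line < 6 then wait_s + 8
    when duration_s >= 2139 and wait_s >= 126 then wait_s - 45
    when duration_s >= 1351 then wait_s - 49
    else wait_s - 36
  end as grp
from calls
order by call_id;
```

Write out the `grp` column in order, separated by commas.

call_id=500: duration_s >= 2908 → -529
call_id=501: duration_s >= 2908 → -136
call_id=502: ELSE → 430
call_id=503: duration_s >= 2139 and wait_s >= 126 → 374
call_id=504: ELSE → 532
call_id=505: duration_s >= 2908 → -27
call_id=506: duration_s >= 2908 → -600
call_id=507: duration_s >= 1351 → 294
call_id=508: ELSE → 371
call_id=509: duration_s >= 2908 → -266
call_id=510: duration_s >= 1351 → 95
call_id=511: duration_s >= 2908 → -70
call_id=512: duration_s >= 1351 → 438

-529, -136, 430, 374, 532, -27, -600, 294, 371, -266, 95, -70, 438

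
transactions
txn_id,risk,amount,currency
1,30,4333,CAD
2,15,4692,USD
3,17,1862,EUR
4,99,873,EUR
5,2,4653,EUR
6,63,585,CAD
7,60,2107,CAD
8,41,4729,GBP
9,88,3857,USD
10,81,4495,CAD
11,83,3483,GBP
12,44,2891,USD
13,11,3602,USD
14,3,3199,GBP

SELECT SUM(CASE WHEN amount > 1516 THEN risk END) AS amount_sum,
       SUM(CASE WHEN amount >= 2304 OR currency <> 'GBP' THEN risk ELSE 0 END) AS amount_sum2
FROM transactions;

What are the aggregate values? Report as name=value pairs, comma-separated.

amount_sum=475, amount_sum2=637

[amount_sum: amount > 1516]
txn_id=1: ✓ → 30
txn_id=2: ✓ → 15
txn_id=3: ✓ → 17
txn_id=4: ✗
txn_id=5: ✓ → 2
txn_id=6: ✗
txn_id=7: ✓ → 60
txn_id=8: ✓ → 41
txn_id=9: ✓ → 88
txn_id=10: ✓ → 81
txn_id=11: ✓ → 83
txn_id=12: ✓ → 44
txn_id=13: ✓ → 11
txn_id=14: ✓ → 3
amount_sum = 30 + 15 + 17 + 2 + 60 + 41 + 88 + 81 + 83 + 44 + 11 + 3 = 475
—
[amount_sum2: amount >= 2304 OR currency <> 'GBP']
txn_id=1: ✓ → 30
txn_id=2: ✓ → 15
txn_id=3: ✓ → 17
txn_id=4: ✓ → 99
txn_id=5: ✓ → 2
txn_id=6: ✓ → 63
txn_id=7: ✓ → 60
txn_id=8: ✓ → 41
txn_id=9: ✓ → 88
txn_id=10: ✓ → 81
txn_id=11: ✓ → 83
txn_id=12: ✓ → 44
txn_id=13: ✓ → 11
txn_id=14: ✓ → 3
amount_sum2 = 30 + 15 + 17 + 99 + 2 + 63 + 60 + 41 + 88 + 81 + 83 + 44 + 11 + 3 = 637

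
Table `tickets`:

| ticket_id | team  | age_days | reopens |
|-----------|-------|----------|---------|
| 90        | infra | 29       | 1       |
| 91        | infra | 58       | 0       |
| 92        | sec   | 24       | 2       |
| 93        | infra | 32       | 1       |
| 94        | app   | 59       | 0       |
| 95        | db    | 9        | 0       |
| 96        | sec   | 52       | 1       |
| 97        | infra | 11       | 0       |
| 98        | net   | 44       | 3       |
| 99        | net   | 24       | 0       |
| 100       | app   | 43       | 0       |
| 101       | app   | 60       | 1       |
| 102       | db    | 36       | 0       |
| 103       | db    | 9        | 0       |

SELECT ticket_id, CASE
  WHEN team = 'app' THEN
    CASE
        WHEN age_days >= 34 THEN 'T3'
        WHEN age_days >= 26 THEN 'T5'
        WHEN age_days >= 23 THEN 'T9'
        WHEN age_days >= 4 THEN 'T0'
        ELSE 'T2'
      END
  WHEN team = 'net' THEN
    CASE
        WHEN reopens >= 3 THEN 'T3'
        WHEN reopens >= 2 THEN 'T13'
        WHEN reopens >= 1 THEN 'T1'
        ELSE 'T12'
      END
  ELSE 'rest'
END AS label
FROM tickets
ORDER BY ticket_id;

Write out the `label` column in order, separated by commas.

rest, rest, rest, rest, T3, rest, rest, rest, T3, T12, T3, T3, rest, rest

ticket_id=90: team='infra' → outer ELSE → rest
ticket_id=91: team='infra' → outer ELSE → rest
ticket_id=92: team='sec' → outer ELSE → rest
ticket_id=93: team='infra' → outer ELSE → rest
ticket_id=94: team='app' → inner[age_days >= 34] → T3
ticket_id=95: team='db' → outer ELSE → rest
ticket_id=96: team='sec' → outer ELSE → rest
ticket_id=97: team='infra' → outer ELSE → rest
ticket_id=98: team='net' → inner[reopens >= 3] → T3
ticket_id=99: team='net' → inner[ELSE] → T12
ticket_id=100: team='app' → inner[age_days >= 34] → T3
ticket_id=101: team='app' → inner[age_days >= 34] → T3
ticket_id=102: team='db' → outer ELSE → rest
ticket_id=103: team='db' → outer ELSE → rest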